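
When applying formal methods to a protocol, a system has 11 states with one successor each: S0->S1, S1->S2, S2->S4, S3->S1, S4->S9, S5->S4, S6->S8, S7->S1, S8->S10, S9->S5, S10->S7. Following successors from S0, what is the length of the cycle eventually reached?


Trace from S0 until a state repeats:
  S0 -> S1 -> S2 -> S4 -> S9 -> S5 -> S4
S4 first seen at step 3, revisited at step 6.
Cycle length = 6 - 3 = 3

3


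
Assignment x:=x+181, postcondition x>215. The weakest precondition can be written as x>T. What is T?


Formula: wp(x:=E, P) = P[E/x] (substitute E for x in postcondition)
Step 1: Postcondition: x>215
Step 2: Substitute x+181 for x: x+181>215
Step 3: Solve for x: x > 215-181 = 34

34


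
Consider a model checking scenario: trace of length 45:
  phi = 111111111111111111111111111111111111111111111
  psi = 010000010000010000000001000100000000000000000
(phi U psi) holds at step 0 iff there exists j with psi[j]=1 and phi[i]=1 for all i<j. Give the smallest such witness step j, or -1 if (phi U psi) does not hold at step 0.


(phi U psi) at 0: need smallest j with psi[j]=1 and phi[i]=1 for all i in [0,j).
Scan from step 0:
  step 0: phi=1, psi=0 -> continue
  step 1: psi=1 and phi held for [0,1) -> witness found
Witness step = 1

1


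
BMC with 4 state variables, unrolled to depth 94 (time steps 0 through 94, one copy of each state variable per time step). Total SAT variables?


BMC unrolls to depth k, creating one copy of each state var for steps 0..k.
Step count = 94 + 1 = 95 (steps 0 through 94)
Vars per step = 4
Total = 4 * 95 = 380

380


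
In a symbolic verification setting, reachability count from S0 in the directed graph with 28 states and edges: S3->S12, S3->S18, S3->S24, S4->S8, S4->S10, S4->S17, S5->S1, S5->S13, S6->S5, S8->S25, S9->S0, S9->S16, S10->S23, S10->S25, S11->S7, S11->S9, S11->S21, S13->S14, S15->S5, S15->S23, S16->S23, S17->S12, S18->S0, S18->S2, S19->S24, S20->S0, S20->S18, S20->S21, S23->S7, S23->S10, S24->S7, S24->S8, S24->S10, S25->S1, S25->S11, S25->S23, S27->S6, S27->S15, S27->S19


BFS from S0:
  layer 0: {S0}
Reachable set: {S0}
Count = 1

1


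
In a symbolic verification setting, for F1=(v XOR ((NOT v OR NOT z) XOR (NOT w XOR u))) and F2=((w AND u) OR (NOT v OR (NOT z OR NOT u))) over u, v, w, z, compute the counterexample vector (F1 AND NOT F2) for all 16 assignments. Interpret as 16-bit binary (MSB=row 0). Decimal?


F1 = (v XOR ((NOT v OR NOT z) XOR (NOT w XOR u)))
F2 = ((w AND u) OR (NOT v OR (NOT z OR NOT u)))
Counterexample to F1=>F2 is where F1=1 and F2=0.
Evaluate each row (bits = u,v,w,z, MSB first):
  row 0 [0000]: F1=0 F2=1 -> F1&~F2 -> 0
  row 1 [0001]: F1=0 F2=1 -> F1&~F2 -> 0
  row 2 [0010]: F1=1 F2=1 -> F1&~F2 -> 0
  row 3 [0011]: F1=1 F2=1 -> F1&~F2 -> 0
  row 4 [0100]: F1=1 F2=1 -> F1&~F2 -> 0
  row 5 [0101]: F1=0 F2=1 -> F1&~F2 -> 0
  row 6 [0110]: F1=0 F2=1 -> F1&~F2 -> 0
  row 7 [0111]: F1=1 F2=1 -> F1&~F2 -> 0
  row 8 [1000]: F1=1 F2=1 -> F1&~F2 -> 0
  row 9 [1001]: F1=1 F2=1 -> F1&~F2 -> 0
  row 10 [1010]: F1=0 F2=1 -> F1&~F2 -> 0
  row 11 [1011]: F1=0 F2=1 -> F1&~F2 -> 0
  row 12 [1100]: F1=0 F2=1 -> F1&~F2 -> 0
  row 13 [1101]: F1=1 F2=0 -> F1&~F2 -> 1
  row 14 [1110]: F1=1 F2=1 -> F1&~F2 -> 0
  row 15 [1111]: F1=0 F2=1 -> F1&~F2 -> 0
Full result column, 4 rows per line (u,v fixed per line; w,z runs 00..11 left to right):
  rows 0-3 [u,v=00]: 0000  = hex 0
  rows 4-7 [u,v=01]: 0000  = hex 0
  rows 8-11 [u,v=10]: 0000  = hex 0
  rows 12-15 [u,v=11]: 0100  = hex 4
Counterexample vector (row 0 .. row 15) = 0000000000000100
Output column grouped in 4s = 0000 0000 0000 0100 = 0x0004
Convert to decimal digit by digit (value = value*16 + digit):
  0 -> 0
  0*16 + 0 = 0
  0*16 + 0 = 0
  0*16 + 4 = 4
Decimal = 4

4


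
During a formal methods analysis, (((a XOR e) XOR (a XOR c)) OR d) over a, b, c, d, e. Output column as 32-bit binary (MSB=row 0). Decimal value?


Formula: (((a XOR e) XOR (a XOR c)) OR d) over a, b, c, d, e (32 rows)
Evaluate each row (bits = a,b,c,d,e, MSB first):
  row 0 [00000]: (((0 XOR 0) XOR (0 XOR 0)) OR 0) -> 0
  row 1 [00001]: (((0 XOR 1) XOR (0 XOR 0)) OR 0) -> 1
  row 2 [00010]: (((0 XOR 0) XOR (0 XOR 0)) OR 1) -> 1
  row 3 [00011]: (((0 XOR 1) XOR (0 XOR 0)) OR 1) -> 1
  row 4 [00100]: (((0 XOR 0) XOR (0 XOR 1)) OR 0) -> 1
  row 5 [00101]: (((0 XOR 1) XOR (0 XOR 1)) OR 0) -> 0
  row 6 [00110]: (((0 XOR 0) XOR (0 XOR 1)) OR 1) -> 1
  row 7 [00111]: (((0 XOR 1) XOR (0 XOR 1)) OR 1) -> 1
  row 8 [01000]: (((0 XOR 0) XOR (0 XOR 0)) OR 0) -> 0
  row 9 [01001]: (((0 XOR 1) XOR (0 XOR 0)) OR 0) -> 1
  row 10 [01010]: (((0 XOR 0) XOR (0 XOR 0)) OR 1) -> 1
  row 11 [01011]: (((0 XOR 1) XOR (0 XOR 0)) OR 1) -> 1
  row 12 [01100]: (((0 XOR 0) XOR (0 XOR 1)) OR 0) -> 1
  row 13 [01101]: (((0 XOR 1) XOR (0 XOR 1)) OR 0) -> 0
  row 14 [01110]: (((0 XOR 0) XOR (0 XOR 1)) OR 1) -> 1
  row 15 [01111]: (((0 XOR 1) XOR (0 XOR 1)) OR 1) -> 1
  row 16 [10000]: (((1 XOR 0) XOR (1 XOR 0)) OR 0) -> 0
  row 17 [10001]: (((1 XOR 1) XOR (1 XOR 0)) OR 0) -> 1
  row 18 [10010]: (((1 XOR 0) XOR (1 XOR 0)) OR 1) -> 1
  row 19 [10011]: (((1 XOR 1) XOR (1 XOR 0)) OR 1) -> 1
  row 20 [10100]: (((1 XOR 0) XOR (1 XOR 1)) OR 0) -> 1
  row 21 [10101]: (((1 XOR 1) XOR (1 XOR 1)) OR 0) -> 0
  row 22 [10110]: (((1 XOR 0) XOR (1 XOR 1)) OR 1) -> 1
  row 23 [10111]: (((1 XOR 1) XOR (1 XOR 1)) OR 1) -> 1
  row 24 [11000]: (((1 XOR 0) XOR (1 XOR 0)) OR 0) -> 0
  row 25 [11001]: (((1 XOR 1) XOR (1 XOR 0)) OR 0) -> 1
  row 26 [11010]: (((1 XOR 0) XOR (1 XOR 0)) OR 1) -> 1
  row 27 [11011]: (((1 XOR 1) XOR (1 XOR 0)) OR 1) -> 1
  row 28 [11100]: (((1 XOR 0) XOR (1 XOR 1)) OR 0) -> 1
  row 29 [11101]: (((1 XOR 1) XOR (1 XOR 1)) OR 0) -> 0
  row 30 [11110]: (((1 XOR 0) XOR (1 XOR 1)) OR 1) -> 1
  row 31 [11111]: (((1 XOR 1) XOR (1 XOR 1)) OR 1) -> 1
Full result column, 4 rows per line (a,b,c fixed per line; d,e runs 00..11 left to right):
  rows 0-3 [a,b,c=000]: 0111  = hex 7
  rows 4-7 [a,b,c=001]: 1011  = hex B
  rows 8-11 [a,b,c=010]: 0111  = hex 7
  rows 12-15 [a,b,c=011]: 1011  = hex B
  rows 16-19 [a,b,c=100]: 0111  = hex 7
  rows 20-23 [a,b,c=101]: 1011  = hex B
  rows 24-27 [a,b,c=110]: 0111  = hex 7
  rows 28-31 [a,b,c=111]: 1011  = hex B
Output column (row 0 .. row 31) = 01111011011110110111101101111011
Output column grouped in 4s = 0111 1011 0111 1011 0111 1011 0111 1011 = 0x7B7B7B7B
Convert to decimal digit by digit (value = value*16 + digit):
  7 -> 7
  7*16 + 11 (B) = 123
  123*16 + 7 = 1975
  1975*16 + 11 (B) = 31611
  31611*16 + 7 = 505783
  505783*16 + 11 (B) = 8092539
  8092539*16 + 7 = 129480631
  129480631*16 + 11 (B) = 2071690107
Decimal = 2071690107

2071690107


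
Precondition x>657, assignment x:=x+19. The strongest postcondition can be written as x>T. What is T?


Formula: sp(P, x:=E) = exists old_x. (x = E[old_x/x]) AND P[old_x/x] (old_x is the value of x before the assignment; eliminate old_x by solving x = E[old_x/x] for old_x)
Step 1: Precondition P: x>657, i.e. old_x > 657
Step 2: Assignment gives x = old_x + 19, so old_x = x - 19
Step 3: Substitute into P: x - 19 > 657
Step 4: Simplify: x > 657+19 = 676

676


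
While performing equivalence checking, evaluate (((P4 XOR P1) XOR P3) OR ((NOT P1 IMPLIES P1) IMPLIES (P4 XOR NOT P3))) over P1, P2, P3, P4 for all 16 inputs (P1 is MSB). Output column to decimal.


Formula: (((P4 XOR P1) XOR P3) OR ((NOT P1 IMPLIES P1) IMPLIES (P4 XOR NOT P3))) over P1, P2, P3, P4 (16 rows)
Evaluate each row (bits = P1,P2,P3,P4, MSB first):
  row 0 [0000]: (((0 XOR 0) XOR 0) OR ((NOT 0 IMPLIES 0) IMPLIES (0 XOR NOT 0))) -> 1
  row 1 [0001]: (((1 XOR 0) XOR 0) OR ((NOT 0 IMPLIES 0) IMPLIES (1 XOR NOT 0))) -> 1
  row 2 [0010]: (((0 XOR 0) XOR 1) OR ((NOT 0 IMPLIES 0) IMPLIES (0 XOR NOT 1))) -> 1
  row 3 [0011]: (((1 XOR 0) XOR 1) OR ((NOT 0 IMPLIES 0) IMPLIES (1 XOR NOT 1))) -> 1
  row 4 [0100]: (((0 XOR 0) XOR 0) OR ((NOT 0 IMPLIES 0) IMPLIES (0 XOR NOT 0))) -> 1
  row 5 [0101]: (((1 XOR 0) XOR 0) OR ((NOT 0 IMPLIES 0) IMPLIES (1 XOR NOT 0))) -> 1
  row 6 [0110]: (((0 XOR 0) XOR 1) OR ((NOT 0 IMPLIES 0) IMPLIES (0 XOR NOT 1))) -> 1
  row 7 [0111]: (((1 XOR 0) XOR 1) OR ((NOT 0 IMPLIES 0) IMPLIES (1 XOR NOT 1))) -> 1
  row 8 [1000]: (((0 XOR 1) XOR 0) OR ((NOT 1 IMPLIES 1) IMPLIES (0 XOR NOT 0))) -> 1
  row 9 [1001]: (((1 XOR 1) XOR 0) OR ((NOT 1 IMPLIES 1) IMPLIES (1 XOR NOT 0))) -> 0
  row 10 [1010]: (((0 XOR 1) XOR 1) OR ((NOT 1 IMPLIES 1) IMPLIES (0 XOR NOT 1))) -> 0
  row 11 [1011]: (((1 XOR 1) XOR 1) OR ((NOT 1 IMPLIES 1) IMPLIES (1 XOR NOT 1))) -> 1
  row 12 [1100]: (((0 XOR 1) XOR 0) OR ((NOT 1 IMPLIES 1) IMPLIES (0 XOR NOT 0))) -> 1
  row 13 [1101]: (((1 XOR 1) XOR 0) OR ((NOT 1 IMPLIES 1) IMPLIES (1 XOR NOT 0))) -> 0
  row 14 [1110]: (((0 XOR 1) XOR 1) OR ((NOT 1 IMPLIES 1) IMPLIES (0 XOR NOT 1))) -> 0
  row 15 [1111]: (((1 XOR 1) XOR 1) OR ((NOT 1 IMPLIES 1) IMPLIES (1 XOR NOT 1))) -> 1
Full result column, 4 rows per line (P1,P2 fixed per line; P3,P4 runs 00..11 left to right):
  rows 0-3 [P1,P2=00]: 1111  = hex F
  rows 4-7 [P1,P2=01]: 1111  = hex F
  rows 8-11 [P1,P2=10]: 1001  = hex 9
  rows 12-15 [P1,P2=11]: 1001  = hex 9
Output column (row 0 .. row 15) = 1111111110011001
Output column grouped in 4s = 1111 1111 1001 1001 = 0xFF99
Convert to decimal digit by digit (value = value*16 + digit):
  F -> 15
  15*16 + 15 (F) = 255
  255*16 + 9 = 4089
  4089*16 + 9 = 65433
Decimal = 65433

65433


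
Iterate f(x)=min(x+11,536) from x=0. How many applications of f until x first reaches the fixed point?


Step 1: x=0, cap=536, increment=11
Step 2: x grows by 11 each step until capped at 536; fixed point is x=536
Step 3: iterations = ceil(536/11) = 49

49


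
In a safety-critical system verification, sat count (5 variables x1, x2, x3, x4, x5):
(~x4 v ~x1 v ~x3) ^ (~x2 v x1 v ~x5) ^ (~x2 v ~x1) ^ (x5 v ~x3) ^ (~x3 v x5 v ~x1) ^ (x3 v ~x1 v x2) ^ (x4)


CNF with 7 clauses over 5 vars (32 assignments).
An assignment satisfies CNF iff every clause has >=1 true literal.
Check each row (bits = x1,x2,x3,x4,x5; clause T/F shown):
  row 0 [00000]: clauses=TTTTTTF -> 0
  row 1 [00001]: clauses=TTTTTTF -> 0
  row 2 [00010]: clauses=TTTTTTT -> 1
  row 3 [00011]: clauses=TTTTTTT -> 1
  row 4 [00100]: clauses=TTTFTTF -> 0
  row 5 [00101]: clauses=TTTTTTF -> 0
  row 6 [00110]: clauses=TTTFTTT -> 0
  row 7 [00111]: clauses=TTTTTTT -> 1
  row 8 [01000]: clauses=TTTTTTF -> 0
  row 9 [01001]: clauses=TFTTTTF -> 0
  row 10 [01010]: clauses=TTTTTTT -> 1
  row 11 [01011]: clauses=TFTTTTT -> 0
  row 12 [01100]: clauses=TTTFTTF -> 0
  row 13 [01101]: clauses=TFTTTTF -> 0
  row 14 [01110]: clauses=TTTFTTT -> 0
  row 15 [01111]: clauses=TFTTTTT -> 0
  row 16 [10000]: clauses=TTTTTFF -> 0
  row 17 [10001]: clauses=TTTTTFF -> 0
  row 18 [10010]: clauses=TTTTTFT -> 0
  row 19 [10011]: clauses=TTTTTFT -> 0
  row 20 [10100]: clauses=TTTFFTF -> 0
  row 21 [10101]: clauses=TTTTTTF -> 0
  row 22 [10110]: clauses=FTTFFTT -> 0
  row 23 [10111]: clauses=FTTTTTT -> 0
  row 24 [11000]: clauses=TTFTTTF -> 0
  row 25 [11001]: clauses=TTFTTTF -> 0
  row 26 [11010]: clauses=TTFTTTT -> 0
  row 27 [11011]: clauses=TTFTTTT -> 0
  row 28 [11100]: clauses=TTFFFTF -> 0
  row 29 [11101]: clauses=TTFTTTF -> 0
  row 30 [11110]: clauses=FTFFFTT -> 0
  row 31 [11111]: clauses=FTFTTTT -> 0
Full result column, 8 rows per line (x1,x2 fixed per line; x3,x4,x5 runs 000..111 left to right):
  rows 0-7 [x1,x2=00]: 00110001  (ones: 3)
  rows 8-15 [x1,x2=01]: 00100000  (ones: 1)
  rows 16-23 [x1,x2=10]: 00000000  (ones: 0)
  rows 24-31 [x1,x2=11]: 00000000  (ones: 0)
Satisfying assignments = 3+1+0+0 = 4

4


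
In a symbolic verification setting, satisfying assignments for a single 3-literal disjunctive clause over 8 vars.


Step 1: Total=2^8=256
Step 2: Unsat when all 3 false: 2^5=32
Step 3: Sat=256-32=224

224


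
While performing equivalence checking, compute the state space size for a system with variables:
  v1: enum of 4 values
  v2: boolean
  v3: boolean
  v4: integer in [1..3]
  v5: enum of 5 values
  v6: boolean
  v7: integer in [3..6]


State space = product of domain sizes of all variables.
Domain sizes:
  v1 (enum of 4 values): 4
  v2 (boolean): 2
  v3 (boolean): 2
  v4 (integer in [1..3]): 3
  v5 (enum of 5 values): 5
  v6 (boolean): 2
  v7 (integer in [3..6]): 4
Product = 4 * 2 * 2 * 3 * 5 * 2 * 4 = 1920

1920


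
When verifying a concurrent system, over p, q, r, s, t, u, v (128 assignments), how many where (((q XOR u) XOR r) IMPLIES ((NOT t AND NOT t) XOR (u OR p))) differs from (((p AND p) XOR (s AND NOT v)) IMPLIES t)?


F1 = (((q XOR u) XOR r) IMPLIES ((NOT t AND NOT t) XOR (u OR p)))
F2 = (((p AND p) XOR (s AND NOT v)) IMPLIES t)
Evaluate both on each of 128 rows (bits = p,q,r,s,t,u,v):
  row 0 [0000000]: F1=1 F2=1 -> 0
  row 1 [0000001]: F1=1 F2=1 -> 0
  row 2 [0000010]: F1=0 F2=1 (differ) -> 1
  row 3 [0000011]: F1=0 F2=1 (differ) -> 1
  row 4 [0000100]: F1=1 F2=1 -> 0
  (every remaining row is evaluated the same way; all 128 results are listed next)
Full result column, 8 rows per line (p,q,r,s fixed per line; t,u,v runs 000..111 left to right):
  rows 0-7 [p,q,r,s=0000]: 00110000  (ones: 2)
  rows 8-15 [p,q,r,s=0001]: 10010000  (ones: 2)
  rows 16-23 [p,q,r,s=0010]: 00001100  (ones: 2)
  rows 24-31 [p,q,r,s=0011]: 10101100  (ones: 4)
  rows 32-39 [p,q,r,s=0100]: 00001100  (ones: 2)
  rows 40-47 [p,q,r,s=0101]: 10101100  (ones: 4)
  rows 48-55 [p,q,r,s=0110]: 00110000  (ones: 2)
  rows 56-63 [p,q,r,s=0111]: 10010000  (ones: 2)
  rows 64-71 [p,q,r,s=1000]: 11000000  (ones: 2)
  rows 72-79 [p,q,r,s=1001]: 01100000  (ones: 2)
  rows 80-87 [p,q,r,s=1010]: 00110000  (ones: 2)
  rows 88-95 [p,q,r,s=1011]: 10010000  (ones: 2)
  rows 96-103 [p,q,r,s=1100]: 00110000  (ones: 2)
  rows 104-111 [p,q,r,s=1101]: 10010000  (ones: 2)
  rows 112-119 [p,q,r,s=1110]: 11000000  (ones: 2)
  rows 120-127 [p,q,r,s=1111]: 01100000  (ones: 2)
Disagreements = 2+2+2+4+2+4+2+2+2+2+2+2+2+2+2+2 = 36

36


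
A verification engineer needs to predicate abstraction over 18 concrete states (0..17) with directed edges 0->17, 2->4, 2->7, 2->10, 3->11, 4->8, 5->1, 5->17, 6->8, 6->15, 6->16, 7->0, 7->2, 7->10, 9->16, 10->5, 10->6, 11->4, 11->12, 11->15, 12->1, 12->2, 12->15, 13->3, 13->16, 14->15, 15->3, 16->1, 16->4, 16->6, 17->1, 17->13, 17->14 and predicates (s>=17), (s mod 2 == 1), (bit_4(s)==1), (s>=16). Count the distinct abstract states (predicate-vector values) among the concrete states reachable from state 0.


BFS from 0:
Concrete reachable: {0, 1, 2, 3, 4, 5, 6, 7, 8, 10, 11, 12, 13, 14, 15, 16, 17}
Abstract via predicates (s>=17), (s mod 2 == 1), (bit_4(s)==1), (s>=16):
  (0,0,0,0) <- {0, 2, 4, 6, 8, 10, 12, 14}
  (0,0,1,1) <- {16}
  (0,1,0,0) <- {1, 3, 5, 7, 11, 13, 15}
  (1,1,1,1) <- {17}
Distinct abstract states = 4

4


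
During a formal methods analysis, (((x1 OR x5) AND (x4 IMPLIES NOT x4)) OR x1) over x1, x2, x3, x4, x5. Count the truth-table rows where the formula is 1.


Formula: (((x1 OR x5) AND (x4 IMPLIES NOT x4)) OR x1) over 5 vars (32 rows)
Evaluate each row (x1, x2, x3, x4, x5 as bits, MSB first):
  row 0 [00000]: (((0 OR 0) AND (0 IMPLIES NOT 0)) OR 0) -> 0
  row 1 [00001]: (((0 OR 1) AND (0 IMPLIES NOT 0)) OR 0) -> 1
  row 2 [00010]: (((0 OR 0) AND (1 IMPLIES NOT 1)) OR 0) -> 0
  row 3 [00011]: (((0 OR 1) AND (1 IMPLIES NOT 1)) OR 0) -> 0
  row 4 [00100]: (((0 OR 0) AND (0 IMPLIES NOT 0)) OR 0) -> 0
  row 5 [00101]: (((0 OR 1) AND (0 IMPLIES NOT 0)) OR 0) -> 1
  row 6 [00110]: (((0 OR 0) AND (1 IMPLIES NOT 1)) OR 0) -> 0
  row 7 [00111]: (((0 OR 1) AND (1 IMPLIES NOT 1)) OR 0) -> 0
  row 8 [01000]: (((0 OR 0) AND (0 IMPLIES NOT 0)) OR 0) -> 0
  row 9 [01001]: (((0 OR 1) AND (0 IMPLIES NOT 0)) OR 0) -> 1
  row 10 [01010]: (((0 OR 0) AND (1 IMPLIES NOT 1)) OR 0) -> 0
  row 11 [01011]: (((0 OR 1) AND (1 IMPLIES NOT 1)) OR 0) -> 0
  row 12 [01100]: (((0 OR 0) AND (0 IMPLIES NOT 0)) OR 0) -> 0
  row 13 [01101]: (((0 OR 1) AND (0 IMPLIES NOT 0)) OR 0) -> 1
  row 14 [01110]: (((0 OR 0) AND (1 IMPLIES NOT 1)) OR 0) -> 0
  row 15 [01111]: (((0 OR 1) AND (1 IMPLIES NOT 1)) OR 0) -> 0
  row 16 [10000]: (((1 OR 0) AND (0 IMPLIES NOT 0)) OR 1) -> 1
  row 17 [10001]: (((1 OR 1) AND (0 IMPLIES NOT 0)) OR 1) -> 1
  row 18 [10010]: (((1 OR 0) AND (1 IMPLIES NOT 1)) OR 1) -> 1
  row 19 [10011]: (((1 OR 1) AND (1 IMPLIES NOT 1)) OR 1) -> 1
  row 20 [10100]: (((1 OR 0) AND (0 IMPLIES NOT 0)) OR 1) -> 1
  row 21 [10101]: (((1 OR 1) AND (0 IMPLIES NOT 0)) OR 1) -> 1
  row 22 [10110]: (((1 OR 0) AND (1 IMPLIES NOT 1)) OR 1) -> 1
  row 23 [10111]: (((1 OR 1) AND (1 IMPLIES NOT 1)) OR 1) -> 1
  row 24 [11000]: (((1 OR 0) AND (0 IMPLIES NOT 0)) OR 1) -> 1
  row 25 [11001]: (((1 OR 1) AND (0 IMPLIES NOT 0)) OR 1) -> 1
  row 26 [11010]: (((1 OR 0) AND (1 IMPLIES NOT 1)) OR 1) -> 1
  row 27 [11011]: (((1 OR 1) AND (1 IMPLIES NOT 1)) OR 1) -> 1
  row 28 [11100]: (((1 OR 0) AND (0 IMPLIES NOT 0)) OR 1) -> 1
  row 29 [11101]: (((1 OR 1) AND (0 IMPLIES NOT 0)) OR 1) -> 1
  row 30 [11110]: (((1 OR 0) AND (1 IMPLIES NOT 1)) OR 1) -> 1
  row 31 [11111]: (((1 OR 1) AND (1 IMPLIES NOT 1)) OR 1) -> 1
Full result column, 8 rows per line (x1,x2 fixed per line; x3,x4,x5 runs 000..111 left to right):
  rows 0-7 [x1,x2=00]: 01000100  (ones: 2)
  rows 8-15 [x1,x2=01]: 01000100  (ones: 2)
  rows 16-23 [x1,x2=10]: 11111111  (ones: 8)
  rows 24-31 [x1,x2=11]: 11111111  (ones: 8)
Count of 1-rows = 2+2+8+8 = 20

20


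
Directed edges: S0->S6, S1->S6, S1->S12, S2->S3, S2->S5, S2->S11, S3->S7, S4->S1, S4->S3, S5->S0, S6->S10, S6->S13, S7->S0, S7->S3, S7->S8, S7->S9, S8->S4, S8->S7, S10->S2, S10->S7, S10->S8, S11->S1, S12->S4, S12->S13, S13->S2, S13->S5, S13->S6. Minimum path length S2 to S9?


BFS layer-by-layer from S2:
  dist 0: {S2}
  dist 1: {S3, S5, S11}
  dist 2: {S0, S1, S7}
  dist 3: {S6, S8, S9, S12}
  -> S9 reached at distance 3
Shortest path length = 3

3


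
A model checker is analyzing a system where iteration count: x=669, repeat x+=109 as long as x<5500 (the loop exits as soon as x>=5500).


Step 1: x goes from 669 toward 5500 by 109; the body runs while x<5500, so iterations = ceil((bound-start)/step)
Step 2: Distance=4831
Step 3: ceil(4831/109)=45

45


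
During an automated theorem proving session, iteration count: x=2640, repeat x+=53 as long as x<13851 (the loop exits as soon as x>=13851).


Step 1: x goes from 2640 toward 13851 by 53; the body runs while x<13851, so iterations = ceil((bound-start)/step)
Step 2: Distance=11211
Step 3: ceil(11211/53)=212

212


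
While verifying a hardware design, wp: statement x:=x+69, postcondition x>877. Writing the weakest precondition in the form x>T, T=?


Formula: wp(x:=E, P) = P[E/x] (substitute E for x in postcondition)
Step 1: Postcondition: x>877
Step 2: Substitute x+69 for x: x+69>877
Step 3: Solve for x: x > 877-69 = 808

808


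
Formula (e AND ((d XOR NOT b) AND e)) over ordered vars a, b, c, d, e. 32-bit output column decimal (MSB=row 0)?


Formula: (e AND ((d XOR NOT b) AND e)) over a, b, c, d, e (32 rows)
Evaluate each row (bits = a,b,c,d,e, MSB first):
  row 0 [00000]: (0 AND ((0 XOR NOT 0) AND 0)) -> 0
  row 1 [00001]: (1 AND ((0 XOR NOT 0) AND 1)) -> 1
  row 2 [00010]: (0 AND ((1 XOR NOT 0) AND 0)) -> 0
  row 3 [00011]: (1 AND ((1 XOR NOT 0) AND 1)) -> 0
  row 4 [00100]: (0 AND ((0 XOR NOT 0) AND 0)) -> 0
  row 5 [00101]: (1 AND ((0 XOR NOT 0) AND 1)) -> 1
  row 6 [00110]: (0 AND ((1 XOR NOT 0) AND 0)) -> 0
  row 7 [00111]: (1 AND ((1 XOR NOT 0) AND 1)) -> 0
  row 8 [01000]: (0 AND ((0 XOR NOT 1) AND 0)) -> 0
  row 9 [01001]: (1 AND ((0 XOR NOT 1) AND 1)) -> 0
  row 10 [01010]: (0 AND ((1 XOR NOT 1) AND 0)) -> 0
  row 11 [01011]: (1 AND ((1 XOR NOT 1) AND 1)) -> 1
  row 12 [01100]: (0 AND ((0 XOR NOT 1) AND 0)) -> 0
  row 13 [01101]: (1 AND ((0 XOR NOT 1) AND 1)) -> 0
  row 14 [01110]: (0 AND ((1 XOR NOT 1) AND 0)) -> 0
  row 15 [01111]: (1 AND ((1 XOR NOT 1) AND 1)) -> 1
  row 16 [10000]: (0 AND ((0 XOR NOT 0) AND 0)) -> 0
  row 17 [10001]: (1 AND ((0 XOR NOT 0) AND 1)) -> 1
  row 18 [10010]: (0 AND ((1 XOR NOT 0) AND 0)) -> 0
  row 19 [10011]: (1 AND ((1 XOR NOT 0) AND 1)) -> 0
  row 20 [10100]: (0 AND ((0 XOR NOT 0) AND 0)) -> 0
  row 21 [10101]: (1 AND ((0 XOR NOT 0) AND 1)) -> 1
  row 22 [10110]: (0 AND ((1 XOR NOT 0) AND 0)) -> 0
  row 23 [10111]: (1 AND ((1 XOR NOT 0) AND 1)) -> 0
  row 24 [11000]: (0 AND ((0 XOR NOT 1) AND 0)) -> 0
  row 25 [11001]: (1 AND ((0 XOR NOT 1) AND 1)) -> 0
  row 26 [11010]: (0 AND ((1 XOR NOT 1) AND 0)) -> 0
  row 27 [11011]: (1 AND ((1 XOR NOT 1) AND 1)) -> 1
  row 28 [11100]: (0 AND ((0 XOR NOT 1) AND 0)) -> 0
  row 29 [11101]: (1 AND ((0 XOR NOT 1) AND 1)) -> 0
  row 30 [11110]: (0 AND ((1 XOR NOT 1) AND 0)) -> 0
  row 31 [11111]: (1 AND ((1 XOR NOT 1) AND 1)) -> 1
Full result column, 4 rows per line (a,b,c fixed per line; d,e runs 00..11 left to right):
  rows 0-3 [a,b,c=000]: 0100  = hex 4
  rows 4-7 [a,b,c=001]: 0100  = hex 4
  rows 8-11 [a,b,c=010]: 0001  = hex 1
  rows 12-15 [a,b,c=011]: 0001  = hex 1
  rows 16-19 [a,b,c=100]: 0100  = hex 4
  rows 20-23 [a,b,c=101]: 0100  = hex 4
  rows 24-27 [a,b,c=110]: 0001  = hex 1
  rows 28-31 [a,b,c=111]: 0001  = hex 1
Output column (row 0 .. row 31) = 01000100000100010100010000010001
Output column grouped in 4s = 0100 0100 0001 0001 0100 0100 0001 0001 = 0x44114411
Convert to decimal digit by digit (value = value*16 + digit):
  4 -> 4
  4*16 + 4 = 68
  68*16 + 1 = 1089
  1089*16 + 1 = 17425
  17425*16 + 4 = 278804
  278804*16 + 4 = 4460868
  4460868*16 + 1 = 71373889
  71373889*16 + 1 = 1141982225
Decimal = 1141982225

1141982225


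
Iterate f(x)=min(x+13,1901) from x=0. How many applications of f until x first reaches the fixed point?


Step 1: x=0, cap=1901, increment=13
Step 2: x grows by 13 each step until capped at 1901; fixed point is x=1901
Step 3: iterations = ceil(1901/13) = 147

147


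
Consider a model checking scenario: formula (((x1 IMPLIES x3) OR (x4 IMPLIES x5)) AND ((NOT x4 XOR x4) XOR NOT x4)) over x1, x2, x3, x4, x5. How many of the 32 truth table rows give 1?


Formula: (((x1 IMPLIES x3) OR (x4 IMPLIES x5)) AND ((NOT x4 XOR x4) XOR NOT x4)) over 5 vars (32 rows)
Evaluate each row (x1, x2, x3, x4, x5 as bits, MSB first):
  row 0 [00000]: (((0 IMPLIES 0) OR (0 IMPLIES 0)) AND ((NOT 0 XOR 0) XOR NOT 0)) -> 0
  row 1 [00001]: (((0 IMPLIES 0) OR (0 IMPLIES 1)) AND ((NOT 0 XOR 0) XOR NOT 0)) -> 0
  row 2 [00010]: (((0 IMPLIES 0) OR (1 IMPLIES 0)) AND ((NOT 1 XOR 1) XOR NOT 1)) -> 1
  row 3 [00011]: (((0 IMPLIES 0) OR (1 IMPLIES 1)) AND ((NOT 1 XOR 1) XOR NOT 1)) -> 1
  row 4 [00100]: (((0 IMPLIES 1) OR (0 IMPLIES 0)) AND ((NOT 0 XOR 0) XOR NOT 0)) -> 0
  row 5 [00101]: (((0 IMPLIES 1) OR (0 IMPLIES 1)) AND ((NOT 0 XOR 0) XOR NOT 0)) -> 0
  row 6 [00110]: (((0 IMPLIES 1) OR (1 IMPLIES 0)) AND ((NOT 1 XOR 1) XOR NOT 1)) -> 1
  row 7 [00111]: (((0 IMPLIES 1) OR (1 IMPLIES 1)) AND ((NOT 1 XOR 1) XOR NOT 1)) -> 1
  row 8 [01000]: (((0 IMPLIES 0) OR (0 IMPLIES 0)) AND ((NOT 0 XOR 0) XOR NOT 0)) -> 0
  row 9 [01001]: (((0 IMPLIES 0) OR (0 IMPLIES 1)) AND ((NOT 0 XOR 0) XOR NOT 0)) -> 0
  row 10 [01010]: (((0 IMPLIES 0) OR (1 IMPLIES 0)) AND ((NOT 1 XOR 1) XOR NOT 1)) -> 1
  row 11 [01011]: (((0 IMPLIES 0) OR (1 IMPLIES 1)) AND ((NOT 1 XOR 1) XOR NOT 1)) -> 1
  row 12 [01100]: (((0 IMPLIES 1) OR (0 IMPLIES 0)) AND ((NOT 0 XOR 0) XOR NOT 0)) -> 0
  row 13 [01101]: (((0 IMPLIES 1) OR (0 IMPLIES 1)) AND ((NOT 0 XOR 0) XOR NOT 0)) -> 0
  row 14 [01110]: (((0 IMPLIES 1) OR (1 IMPLIES 0)) AND ((NOT 1 XOR 1) XOR NOT 1)) -> 1
  row 15 [01111]: (((0 IMPLIES 1) OR (1 IMPLIES 1)) AND ((NOT 1 XOR 1) XOR NOT 1)) -> 1
  row 16 [10000]: (((1 IMPLIES 0) OR (0 IMPLIES 0)) AND ((NOT 0 XOR 0) XOR NOT 0)) -> 0
  row 17 [10001]: (((1 IMPLIES 0) OR (0 IMPLIES 1)) AND ((NOT 0 XOR 0) XOR NOT 0)) -> 0
  row 18 [10010]: (((1 IMPLIES 0) OR (1 IMPLIES 0)) AND ((NOT 1 XOR 1) XOR NOT 1)) -> 0
  row 19 [10011]: (((1 IMPLIES 0) OR (1 IMPLIES 1)) AND ((NOT 1 XOR 1) XOR NOT 1)) -> 1
  row 20 [10100]: (((1 IMPLIES 1) OR (0 IMPLIES 0)) AND ((NOT 0 XOR 0) XOR NOT 0)) -> 0
  row 21 [10101]: (((1 IMPLIES 1) OR (0 IMPLIES 1)) AND ((NOT 0 XOR 0) XOR NOT 0)) -> 0
  row 22 [10110]: (((1 IMPLIES 1) OR (1 IMPLIES 0)) AND ((NOT 1 XOR 1) XOR NOT 1)) -> 1
  row 23 [10111]: (((1 IMPLIES 1) OR (1 IMPLIES 1)) AND ((NOT 1 XOR 1) XOR NOT 1)) -> 1
  row 24 [11000]: (((1 IMPLIES 0) OR (0 IMPLIES 0)) AND ((NOT 0 XOR 0) XOR NOT 0)) -> 0
  row 25 [11001]: (((1 IMPLIES 0) OR (0 IMPLIES 1)) AND ((NOT 0 XOR 0) XOR NOT 0)) -> 0
  row 26 [11010]: (((1 IMPLIES 0) OR (1 IMPLIES 0)) AND ((NOT 1 XOR 1) XOR NOT 1)) -> 0
  row 27 [11011]: (((1 IMPLIES 0) OR (1 IMPLIES 1)) AND ((NOT 1 XOR 1) XOR NOT 1)) -> 1
  row 28 [11100]: (((1 IMPLIES 1) OR (0 IMPLIES 0)) AND ((NOT 0 XOR 0) XOR NOT 0)) -> 0
  row 29 [11101]: (((1 IMPLIES 1) OR (0 IMPLIES 1)) AND ((NOT 0 XOR 0) XOR NOT 0)) -> 0
  row 30 [11110]: (((1 IMPLIES 1) OR (1 IMPLIES 0)) AND ((NOT 1 XOR 1) XOR NOT 1)) -> 1
  row 31 [11111]: (((1 IMPLIES 1) OR (1 IMPLIES 1)) AND ((NOT 1 XOR 1) XOR NOT 1)) -> 1
Full result column, 8 rows per line (x1,x2 fixed per line; x3,x4,x5 runs 000..111 left to right):
  rows 0-7 [x1,x2=00]: 00110011  (ones: 4)
  rows 8-15 [x1,x2=01]: 00110011  (ones: 4)
  rows 16-23 [x1,x2=10]: 00010011  (ones: 3)
  rows 24-31 [x1,x2=11]: 00010011  (ones: 3)
Count of 1-rows = 4+4+3+3 = 14

14


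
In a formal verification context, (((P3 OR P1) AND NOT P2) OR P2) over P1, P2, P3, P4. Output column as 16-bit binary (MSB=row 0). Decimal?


Formula: (((P3 OR P1) AND NOT P2) OR P2) over P1, P2, P3, P4 (16 rows)
Evaluate each row (bits = P1,P2,P3,P4, MSB first):
  row 0 [0000]: (((0 OR 0) AND NOT 0) OR 0) -> 0
  row 1 [0001]: (((0 OR 0) AND NOT 0) OR 0) -> 0
  row 2 [0010]: (((1 OR 0) AND NOT 0) OR 0) -> 1
  row 3 [0011]: (((1 OR 0) AND NOT 0) OR 0) -> 1
  row 4 [0100]: (((0 OR 0) AND NOT 1) OR 1) -> 1
  row 5 [0101]: (((0 OR 0) AND NOT 1) OR 1) -> 1
  row 6 [0110]: (((1 OR 0) AND NOT 1) OR 1) -> 1
  row 7 [0111]: (((1 OR 0) AND NOT 1) OR 1) -> 1
  row 8 [1000]: (((0 OR 1) AND NOT 0) OR 0) -> 1
  row 9 [1001]: (((0 OR 1) AND NOT 0) OR 0) -> 1
  row 10 [1010]: (((1 OR 1) AND NOT 0) OR 0) -> 1
  row 11 [1011]: (((1 OR 1) AND NOT 0) OR 0) -> 1
  row 12 [1100]: (((0 OR 1) AND NOT 1) OR 1) -> 1
  row 13 [1101]: (((0 OR 1) AND NOT 1) OR 1) -> 1
  row 14 [1110]: (((1 OR 1) AND NOT 1) OR 1) -> 1
  row 15 [1111]: (((1 OR 1) AND NOT 1) OR 1) -> 1
Full result column, 4 rows per line (P1,P2 fixed per line; P3,P4 runs 00..11 left to right):
  rows 0-3 [P1,P2=00]: 0011  = hex 3
  rows 4-7 [P1,P2=01]: 1111  = hex F
  rows 8-11 [P1,P2=10]: 1111  = hex F
  rows 12-15 [P1,P2=11]: 1111  = hex F
Output column (row 0 .. row 15) = 0011111111111111
Output column grouped in 4s = 0011 1111 1111 1111 = 0x3FFF
Convert to decimal digit by digit (value = value*16 + digit):
  3 -> 3
  3*16 + 15 (F) = 63
  63*16 + 15 (F) = 1023
  1023*16 + 15 (F) = 16383
Decimal = 16383

16383


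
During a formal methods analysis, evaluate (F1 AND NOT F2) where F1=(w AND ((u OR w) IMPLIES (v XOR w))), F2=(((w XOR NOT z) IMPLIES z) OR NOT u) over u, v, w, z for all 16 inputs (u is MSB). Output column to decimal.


F1 = (w AND ((u OR w) IMPLIES (v XOR w)))
F2 = (((w XOR NOT z) IMPLIES z) OR NOT u)
Counterexample to F1=>F2 is where F1=1 and F2=0.
Evaluate each row (bits = u,v,w,z, MSB first):
  row 0 [0000]: F1=0 F2=1 -> F1&~F2 -> 0
  row 1 [0001]: F1=0 F2=1 -> F1&~F2 -> 0
  row 2 [0010]: F1=1 F2=1 -> F1&~F2 -> 0
  row 3 [0011]: F1=1 F2=1 -> F1&~F2 -> 0
  row 4 [0100]: F1=0 F2=1 -> F1&~F2 -> 0
  row 5 [0101]: F1=0 F2=1 -> F1&~F2 -> 0
  row 6 [0110]: F1=0 F2=1 -> F1&~F2 -> 0
  row 7 [0111]: F1=0 F2=1 -> F1&~F2 -> 0
  row 8 [1000]: F1=0 F2=0 -> F1&~F2 -> 0
  row 9 [1001]: F1=0 F2=1 -> F1&~F2 -> 0
  row 10 [1010]: F1=1 F2=1 -> F1&~F2 -> 0
  row 11 [1011]: F1=1 F2=1 -> F1&~F2 -> 0
  row 12 [1100]: F1=0 F2=0 -> F1&~F2 -> 0
  row 13 [1101]: F1=0 F2=1 -> F1&~F2 -> 0
  row 14 [1110]: F1=0 F2=1 -> F1&~F2 -> 0
  row 15 [1111]: F1=0 F2=1 -> F1&~F2 -> 0
Full result column, 4 rows per line (u,v fixed per line; w,z runs 00..11 left to right):
  rows 0-3 [u,v=00]: 0000  = hex 0
  rows 4-7 [u,v=01]: 0000  = hex 0
  rows 8-11 [u,v=10]: 0000  = hex 0
  rows 12-15 [u,v=11]: 0000  = hex 0
Counterexample vector (row 0 .. row 15) = 0000000000000000
Output column grouped in 4s = 0000 0000 0000 0000 = 0x0000
Convert to decimal digit by digit (value = value*16 + digit):
  0 -> 0
  0*16 + 0 = 0
  0*16 + 0 = 0
  0*16 + 0 = 0
Decimal = 0

0


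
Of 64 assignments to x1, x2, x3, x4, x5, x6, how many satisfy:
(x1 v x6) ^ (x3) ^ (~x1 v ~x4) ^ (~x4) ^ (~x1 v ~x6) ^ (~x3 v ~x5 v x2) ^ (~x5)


CNF with 7 clauses over 6 vars (64 assignments).
An assignment satisfies CNF iff every clause has >=1 true literal.
Check each row (bits = x1,x2,x3,x4,x5,x6; clause T/F shown):
  row 0 [000000]: clauses=FFTTTTT -> 0
  row 1 [000001]: clauses=TFTTTTT -> 0
  row 2 [000010]: clauses=FFTTTTF -> 0
  row 3 [000011]: clauses=TFTTTTF -> 0
  row 4 [000100]: clauses=FFTFTTT -> 0
  (every remaining row is evaluated the same way; all 64 results are listed next)
Full result column, 8 rows per line (x1,x2,x3 fixed per line; x4,x5,x6 runs 000..111 left to right):
  rows 0-7 [x1,x2,x3=000]: 00000000  (ones: 0)
  rows 8-15 [x1,x2,x3=001]: 01000000  (ones: 1)
  rows 16-23 [x1,x2,x3=010]: 00000000  (ones: 0)
  rows 24-31 [x1,x2,x3=011]: 01000000  (ones: 1)
  rows 32-39 [x1,x2,x3=100]: 00000000  (ones: 0)
  rows 40-47 [x1,x2,x3=101]: 10000000  (ones: 1)
  rows 48-55 [x1,x2,x3=110]: 00000000  (ones: 0)
  rows 56-63 [x1,x2,x3=111]: 10000000  (ones: 1)
Satisfying assignments = 0+1+0+1+0+1+0+1 = 4

4


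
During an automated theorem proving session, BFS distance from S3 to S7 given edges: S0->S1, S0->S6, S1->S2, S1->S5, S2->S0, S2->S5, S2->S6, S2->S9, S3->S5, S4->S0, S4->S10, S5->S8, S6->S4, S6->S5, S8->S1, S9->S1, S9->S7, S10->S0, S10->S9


BFS layer-by-layer from S3:
  dist 0: {S3}
  dist 1: {S5}
  dist 2: {S8}
  dist 3: {S1}
  dist 4: {S2}
  dist 5: {S0, S6, S9}
  dist 6: {S4, S7}
  -> S7 reached at distance 6
Shortest path length = 6

6


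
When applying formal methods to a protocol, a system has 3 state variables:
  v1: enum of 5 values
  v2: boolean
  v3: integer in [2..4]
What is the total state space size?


State space = product of domain sizes of all variables.
Domain sizes:
  v1 (enum of 5 values): 5
  v2 (boolean): 2
  v3 (integer in [2..4]): 3
Product = 5 * 2 * 3 = 30

30


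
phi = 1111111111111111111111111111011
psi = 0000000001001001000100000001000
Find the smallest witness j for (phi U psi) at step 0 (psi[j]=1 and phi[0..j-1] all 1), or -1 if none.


(phi U psi) at 0: need smallest j with psi[j]=1 and phi[i]=1 for all i in [0,j).
Scan from step 0:
  step 0: phi=1, psi=0 -> continue
  step 1: phi=1, psi=0 -> continue
  step 2: phi=1, psi=0 -> continue
  step 3: phi=1, psi=0 -> continue
  step 9: psi=1 and phi held for [0,9) -> witness found
Witness step = 9

9


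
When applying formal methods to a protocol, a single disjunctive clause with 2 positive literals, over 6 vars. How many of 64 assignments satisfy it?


Step 1: Total=2^6=64
Step 2: Unsat when all 2 false: 2^4=16
Step 3: Sat=64-16=48

48


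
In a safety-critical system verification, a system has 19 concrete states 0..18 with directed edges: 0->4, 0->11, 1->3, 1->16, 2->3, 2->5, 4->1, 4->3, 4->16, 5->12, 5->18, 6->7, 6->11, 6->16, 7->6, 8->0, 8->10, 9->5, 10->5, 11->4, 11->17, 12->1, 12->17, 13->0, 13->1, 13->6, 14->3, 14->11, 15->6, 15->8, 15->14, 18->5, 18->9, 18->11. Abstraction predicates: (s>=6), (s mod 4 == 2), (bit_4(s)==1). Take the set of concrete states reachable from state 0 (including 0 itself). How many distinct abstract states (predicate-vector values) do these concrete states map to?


BFS from 0:
Concrete reachable: {0, 1, 3, 4, 11, 16, 17}
Abstract via predicates (s>=6), (s mod 4 == 2), (bit_4(s)==1):
  (0,0,0) <- {0, 1, 3, 4}
  (1,0,0) <- {11}
  (1,0,1) <- {16, 17}
Distinct abstract states = 3

3


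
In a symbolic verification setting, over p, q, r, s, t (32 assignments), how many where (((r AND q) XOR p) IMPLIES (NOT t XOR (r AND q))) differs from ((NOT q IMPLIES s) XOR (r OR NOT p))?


F1 = (((r AND q) XOR p) IMPLIES (NOT t XOR (r AND q)))
F2 = ((NOT q IMPLIES s) XOR (r OR NOT p))
Evaluate both on each of 32 rows (bits = p,q,r,s,t):
  row 0 [00000]: F1=1 F2=1 -> 0
  row 1 [00001]: F1=1 F2=1 -> 0
  row 2 [00010]: F1=1 F2=0 (differ) -> 1
  row 3 [00011]: F1=1 F2=0 (differ) -> 1
  row 4 [00100]: F1=1 F2=1 -> 0
  row 5 [00101]: F1=1 F2=1 -> 0
  row 6 [00110]: F1=1 F2=0 (differ) -> 1
  row 7 [00111]: F1=1 F2=0 (differ) -> 1
  row 8 [01000]: F1=1 F2=0 (differ) -> 1
  row 9 [01001]: F1=1 F2=0 (differ) -> 1
  row 10 [01010]: F1=1 F2=0 (differ) -> 1
  row 11 [01011]: F1=1 F2=0 (differ) -> 1
  row 12 [01100]: F1=0 F2=0 -> 0
  row 13 [01101]: F1=1 F2=0 (differ) -> 1
  row 14 [01110]: F1=0 F2=0 -> 0
  row 15 [01111]: F1=1 F2=0 (differ) -> 1
  row 16 [10000]: F1=1 F2=0 (differ) -> 1
  row 17 [10001]: F1=0 F2=0 -> 0
  row 18 [10010]: F1=1 F2=1 -> 0
  row 19 [10011]: F1=0 F2=1 (differ) -> 1
  row 20 [10100]: F1=1 F2=1 -> 0
  row 21 [10101]: F1=0 F2=1 (differ) -> 1
  row 22 [10110]: F1=1 F2=0 (differ) -> 1
  row 23 [10111]: F1=0 F2=0 -> 0
  row 24 [11000]: F1=1 F2=1 -> 0
  row 25 [11001]: F1=0 F2=1 (differ) -> 1
  row 26 [11010]: F1=1 F2=1 -> 0
  row 27 [11011]: F1=0 F2=1 (differ) -> 1
  row 28 [11100]: F1=1 F2=0 (differ) -> 1
  row 29 [11101]: F1=1 F2=0 (differ) -> 1
  row 30 [11110]: F1=1 F2=0 (differ) -> 1
  row 31 [11111]: F1=1 F2=0 (differ) -> 1
Full result column, 8 rows per line (p,q fixed per line; r,s,t runs 000..111 left to right):
  rows 0-7 [p,q=00]: 00110011  (ones: 4)
  rows 8-15 [p,q=01]: 11110101  (ones: 6)
  rows 16-23 [p,q=10]: 10010110  (ones: 4)
  rows 24-31 [p,q=11]: 01011111  (ones: 6)
Disagreements = 4+6+4+6 = 20

20


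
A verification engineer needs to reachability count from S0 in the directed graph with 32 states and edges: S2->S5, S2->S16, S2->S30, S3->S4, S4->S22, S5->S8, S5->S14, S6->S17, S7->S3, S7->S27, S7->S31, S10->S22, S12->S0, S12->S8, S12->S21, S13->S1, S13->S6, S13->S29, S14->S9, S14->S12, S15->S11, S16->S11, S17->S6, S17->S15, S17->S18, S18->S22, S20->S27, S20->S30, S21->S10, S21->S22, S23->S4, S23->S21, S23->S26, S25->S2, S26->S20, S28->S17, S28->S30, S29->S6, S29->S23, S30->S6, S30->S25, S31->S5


BFS from S0:
  layer 0: {S0}
Reachable set: {S0}
Count = 1

1


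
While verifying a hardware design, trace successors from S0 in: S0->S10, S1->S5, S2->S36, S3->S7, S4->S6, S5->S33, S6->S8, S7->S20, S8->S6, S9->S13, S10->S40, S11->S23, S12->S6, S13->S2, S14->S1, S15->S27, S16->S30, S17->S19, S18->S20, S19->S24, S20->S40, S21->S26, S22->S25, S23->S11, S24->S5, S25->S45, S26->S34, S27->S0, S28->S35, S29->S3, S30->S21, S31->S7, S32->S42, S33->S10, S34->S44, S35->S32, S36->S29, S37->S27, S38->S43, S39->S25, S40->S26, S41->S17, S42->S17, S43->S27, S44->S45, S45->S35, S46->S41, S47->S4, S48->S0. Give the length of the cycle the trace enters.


Trace from S0 until a state repeats:
  S0 -> S10 -> S40 -> S26 -> S34 -> S44 -> S45 -> S35 -> S32 -> S42 -> S17 -> S19 -> S24 -> S5 -> S33 -> S10
S10 first seen at step 1, revisited at step 15.
Cycle length = 15 - 1 = 14

14


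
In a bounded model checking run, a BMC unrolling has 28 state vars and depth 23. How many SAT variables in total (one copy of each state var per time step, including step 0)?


BMC unrolls to depth k, creating one copy of each state var for steps 0..k.
Step count = 23 + 1 = 24 (steps 0 through 23)
Vars per step = 28
Total = 28 * 24 = 672

672


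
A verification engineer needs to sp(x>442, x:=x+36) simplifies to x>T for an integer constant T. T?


Formula: sp(P, x:=E) = exists old_x. (x = E[old_x/x]) AND P[old_x/x] (old_x is the value of x before the assignment; eliminate old_x by solving x = E[old_x/x] for old_x)
Step 1: Precondition P: x>442, i.e. old_x > 442
Step 2: Assignment gives x = old_x + 36, so old_x = x - 36
Step 3: Substitute into P: x - 36 > 442
Step 4: Simplify: x > 442+36 = 478

478


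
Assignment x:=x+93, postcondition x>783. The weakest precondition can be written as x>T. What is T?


Formula: wp(x:=E, P) = P[E/x] (substitute E for x in postcondition)
Step 1: Postcondition: x>783
Step 2: Substitute x+93 for x: x+93>783
Step 3: Solve for x: x > 783-93 = 690

690


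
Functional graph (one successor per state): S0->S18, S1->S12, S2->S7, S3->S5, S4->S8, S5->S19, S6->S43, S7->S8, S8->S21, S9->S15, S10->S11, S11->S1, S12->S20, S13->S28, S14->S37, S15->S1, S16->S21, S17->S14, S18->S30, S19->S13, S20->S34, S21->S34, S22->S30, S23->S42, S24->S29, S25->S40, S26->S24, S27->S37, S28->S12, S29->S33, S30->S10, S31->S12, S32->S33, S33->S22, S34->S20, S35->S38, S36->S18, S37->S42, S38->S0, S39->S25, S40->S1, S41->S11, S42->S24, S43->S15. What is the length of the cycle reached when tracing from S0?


Trace from S0 until a state repeats:
  S0 -> S18 -> S30 -> S10 -> S11 -> S1 -> S12 -> S20 -> S34 -> S20
S20 first seen at step 7, revisited at step 9.
Cycle length = 9 - 7 = 2

2


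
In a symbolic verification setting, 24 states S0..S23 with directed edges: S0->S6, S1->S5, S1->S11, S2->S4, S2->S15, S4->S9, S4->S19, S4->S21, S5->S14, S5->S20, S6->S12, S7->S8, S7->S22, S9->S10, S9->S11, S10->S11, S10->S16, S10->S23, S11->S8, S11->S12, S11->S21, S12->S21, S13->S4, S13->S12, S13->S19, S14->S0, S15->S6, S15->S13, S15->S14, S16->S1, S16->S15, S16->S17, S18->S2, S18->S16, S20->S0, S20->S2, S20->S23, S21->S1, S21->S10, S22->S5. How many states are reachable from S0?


BFS from S0:
  layer 0: {S0}
  layer 1: {S6}
  layer 2: {S12}
  layer 3: {S21}
  layer 4: {S1, S10}
  layer 5: {S5, S11, S16, S23}
  layer 6: {S8, S14, S15, S17, S20}
  layer 7: {S2, S13}
  layer 8: {S4, S19}
  layer 9: {S9}
Reachable set: {S0, S1, S2, S4, S5, S6, S8, S9, S10, S11, S12, S13, S14, S15, S16, S17, S19, S20, S21, S23}
Count = 20

20


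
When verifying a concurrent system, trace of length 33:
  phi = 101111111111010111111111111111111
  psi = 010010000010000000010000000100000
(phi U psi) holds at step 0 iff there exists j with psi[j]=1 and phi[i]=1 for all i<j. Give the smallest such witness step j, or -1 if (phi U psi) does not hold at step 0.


(phi U psi) at 0: need smallest j with psi[j]=1 and phi[i]=1 for all i in [0,j).
Scan from step 0:
  step 0: phi=1, psi=0 -> continue
  step 1: psi=1 and phi held for [0,1) -> witness found
Witness step = 1

1


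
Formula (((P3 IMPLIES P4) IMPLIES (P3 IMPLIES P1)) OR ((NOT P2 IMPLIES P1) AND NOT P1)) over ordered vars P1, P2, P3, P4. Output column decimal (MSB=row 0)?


Formula: (((P3 IMPLIES P4) IMPLIES (P3 IMPLIES P1)) OR ((NOT P2 IMPLIES P1) AND NOT P1)) over P1, P2, P3, P4 (16 rows)
Evaluate each row (bits = P1,P2,P3,P4, MSB first):
  row 0 [0000]: (((0 IMPLIES 0) IMPLIES (0 IMPLIES 0)) OR ((NOT 0 IMPLIES 0) AND NOT 0)) -> 1
  row 1 [0001]: (((0 IMPLIES 1) IMPLIES (0 IMPLIES 0)) OR ((NOT 0 IMPLIES 0) AND NOT 0)) -> 1
  row 2 [0010]: (((1 IMPLIES 0) IMPLIES (1 IMPLIES 0)) OR ((NOT 0 IMPLIES 0) AND NOT 0)) -> 1
  row 3 [0011]: (((1 IMPLIES 1) IMPLIES (1 IMPLIES 0)) OR ((NOT 0 IMPLIES 0) AND NOT 0)) -> 0
  row 4 [0100]: (((0 IMPLIES 0) IMPLIES (0 IMPLIES 0)) OR ((NOT 1 IMPLIES 0) AND NOT 0)) -> 1
  row 5 [0101]: (((0 IMPLIES 1) IMPLIES (0 IMPLIES 0)) OR ((NOT 1 IMPLIES 0) AND NOT 0)) -> 1
  row 6 [0110]: (((1 IMPLIES 0) IMPLIES (1 IMPLIES 0)) OR ((NOT 1 IMPLIES 0) AND NOT 0)) -> 1
  row 7 [0111]: (((1 IMPLIES 1) IMPLIES (1 IMPLIES 0)) OR ((NOT 1 IMPLIES 0) AND NOT 0)) -> 1
  row 8 [1000]: (((0 IMPLIES 0) IMPLIES (0 IMPLIES 1)) OR ((NOT 0 IMPLIES 1) AND NOT 1)) -> 1
  row 9 [1001]: (((0 IMPLIES 1) IMPLIES (0 IMPLIES 1)) OR ((NOT 0 IMPLIES 1) AND NOT 1)) -> 1
  row 10 [1010]: (((1 IMPLIES 0) IMPLIES (1 IMPLIES 1)) OR ((NOT 0 IMPLIES 1) AND NOT 1)) -> 1
  row 11 [1011]: (((1 IMPLIES 1) IMPLIES (1 IMPLIES 1)) OR ((NOT 0 IMPLIES 1) AND NOT 1)) -> 1
  row 12 [1100]: (((0 IMPLIES 0) IMPLIES (0 IMPLIES 1)) OR ((NOT 1 IMPLIES 1) AND NOT 1)) -> 1
  row 13 [1101]: (((0 IMPLIES 1) IMPLIES (0 IMPLIES 1)) OR ((NOT 1 IMPLIES 1) AND NOT 1)) -> 1
  row 14 [1110]: (((1 IMPLIES 0) IMPLIES (1 IMPLIES 1)) OR ((NOT 1 IMPLIES 1) AND NOT 1)) -> 1
  row 15 [1111]: (((1 IMPLIES 1) IMPLIES (1 IMPLIES 1)) OR ((NOT 1 IMPLIES 1) AND NOT 1)) -> 1
Full result column, 4 rows per line (P1,P2 fixed per line; P3,P4 runs 00..11 left to right):
  rows 0-3 [P1,P2=00]: 1110  = hex E
  rows 4-7 [P1,P2=01]: 1111  = hex F
  rows 8-11 [P1,P2=10]: 1111  = hex F
  rows 12-15 [P1,P2=11]: 1111  = hex F
Output column (row 0 .. row 15) = 1110111111111111
Output column grouped in 4s = 1110 1111 1111 1111 = 0xEFFF
Convert to decimal digit by digit (value = value*16 + digit):
  E -> 14
  14*16 + 15 (F) = 239
  239*16 + 15 (F) = 3839
  3839*16 + 15 (F) = 61439
Decimal = 61439

61439
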